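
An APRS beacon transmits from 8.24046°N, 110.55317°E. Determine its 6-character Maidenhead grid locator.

Shift to the Maidenhead origin (180°W, 90°S): lon 290.5532, lat 98.2405.
Field: 290.5532/20 → 14 → O, 98.2405/10 → 9 → J; chars OJ.
Square: 10.5532/2 → 5, 8.2405/1 → 8; chars 58.
Subsquare: 0.5532/0.0833333 → 6 → g, 0.2405/0.0416667 → 5 → f; chars gf.

OJ58gf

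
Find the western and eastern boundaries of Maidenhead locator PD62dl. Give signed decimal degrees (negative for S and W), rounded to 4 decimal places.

132.2500, 132.3333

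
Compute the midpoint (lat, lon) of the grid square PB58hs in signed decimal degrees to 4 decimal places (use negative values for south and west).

Field P=15, B=1: +15·20° lon, +1·10° lat → SW at lon 120°, lat -80°.
Square 5, 8: +5·2° lon, +8·1° lat → SW at lon 130°, lat -72°.
Subsquare h=7, s=18: +7·0.0833333° lon, +18·0.0416667° lat → SW at lon 130.583°, lat -71.25°.
Cell spans 0.0833333° lon × 0.0416667° lat. Centre is SW corner plus half of each.
latitude -71.2292, longitude 130.6250.

-71.2292, 130.6250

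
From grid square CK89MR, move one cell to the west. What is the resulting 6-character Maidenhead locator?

Longitude subsquare m = 12; −1 → 11 = l.
The latitude characters are unchanged.

CK89lr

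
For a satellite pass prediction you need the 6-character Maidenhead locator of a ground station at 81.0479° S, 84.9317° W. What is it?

EA78mw

Add 180° to longitude and 90° to latitude: 95.0683, 8.9521.
Field: 95.0683/20 → 4 → E, 8.9521/10 → 0 → A; chars EA.
Square: 15.0683/2 → 7, 8.9521/1 → 8; chars 78.
Subsquare: 1.0683/0.0833333 → 12 → m, 0.9521/0.0416667 → 22 → w; chars mw.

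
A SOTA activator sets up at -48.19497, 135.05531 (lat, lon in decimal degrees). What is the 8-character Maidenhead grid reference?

Offset from 180°W / 90°S: lon 315.05531°, lat 41.80503°.
Field (20°×10°, letters A–R): lon ⌊315.05531/20⌋ = 15 → P; lat ⌊41.80503/10⌋ = 4 → E.
Square (2°×1°, digits 0–9): lon ⌊15.05531/2⌋ = 7; lat ⌊1.80503/1⌋ = 1.
Subsquare (5′×2.5′, letters a–x): lon ⌊1.05531/0.0833333⌋ = 12 → m; lat ⌊0.80503/0.0416667⌋ = 19 → t.
Extended square (30″×15″, digits 0–9): lon ⌊0.05531/0.00833333⌋ = 6; lat ⌊0.01336/0.00416667⌋ = 3.

PE71mt63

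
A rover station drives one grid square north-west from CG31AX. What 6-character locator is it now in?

CG22xa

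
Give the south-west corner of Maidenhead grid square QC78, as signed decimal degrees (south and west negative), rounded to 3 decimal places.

-62.000, 154.000

Field Q=16, C=2: +16·20° lon, +2·10° lat → SW at lon 140°, lat -70°.
Square 7, 8: +7·2° lon, +8·1° lat → SW at lon 154°, lat -62°.
latitude -62.000, longitude 154.000.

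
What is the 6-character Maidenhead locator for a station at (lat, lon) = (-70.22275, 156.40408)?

Shift to the Maidenhead origin (180°W, 90°S): lon 336.4041, lat 19.7772.
Field (20°×10°, letters A–R): 336.4041/20 → 16 → Q, 19.7772/10 → 1 → B; chars QB.
Square (2°×1°, digits 0–9): 16.4041/2 → 8, 9.7772/1 → 9; chars 89.
Subsquare (5′×2.5′, letters a–x): 0.4041/0.0833333 → 4 → e, 0.7772/0.0416667 → 18 → s; chars es.

QB89es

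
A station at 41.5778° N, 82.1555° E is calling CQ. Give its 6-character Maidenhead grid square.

NN11bn

Add 180° to longitude and 90° to latitude: 262.1555, 131.5778.
Field (20°×10°, letters A–R): 262.1555/20 → 13 → N, 131.5778/10 → 13 → N; chars NN.
Square (2°×1°, digits 0–9): 2.1555/2 → 1, 1.5778/1 → 1; chars 11.
Subsquare (5′×2.5′, letters a–x): 0.1555/0.0833333 → 1 → b, 0.5778/0.0416667 → 13 → n; chars bn.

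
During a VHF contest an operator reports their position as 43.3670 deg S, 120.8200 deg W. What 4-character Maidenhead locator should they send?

CE96

Add 180° to longitude and 90° to latitude: 59.18, 46.63.
Field (20°×10°, letters A–R): 59.18/20 → 2 → C, 46.63/10 → 4 → E; chars CE.
Square (2°×1°, digits 0–9): 19.18/2 → 9, 6.63/1 → 6; chars 96.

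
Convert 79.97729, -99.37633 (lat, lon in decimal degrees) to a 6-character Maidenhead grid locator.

EQ09hx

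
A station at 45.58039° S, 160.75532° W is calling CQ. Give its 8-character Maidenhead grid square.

AE94ok90

Add 180° to longitude and 90° to latitude: 19.24468, 44.41961.
Field: 19.24468/20 → 0 → A, 44.41961/10 → 4 → E; chars AE.
Square: 19.24468/2 → 9, 4.41961/1 → 4; chars 94.
Subsquare: 1.24468/0.0833333 → 14 → o, 0.41961/0.0416667 → 10 → k; chars ok.
Extended square: 0.07801/0.00833333 → 9, 0.00294/0.00416667 → 0; chars 90.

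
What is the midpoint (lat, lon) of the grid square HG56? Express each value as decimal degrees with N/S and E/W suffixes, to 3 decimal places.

Field H=7, G=6: +7·20° lon, +6·10° lat → SW at lon -40°, lat -30°.
Square 5, 6: +5·2° lon, +6·1° lat → SW at lon -30°, lat -24°.
Cell spans 2° lon × 1° lat. Centre is SW corner plus half of each.
latitude 23.500° S, longitude 29.000° W.

23.500° S, 29.000° W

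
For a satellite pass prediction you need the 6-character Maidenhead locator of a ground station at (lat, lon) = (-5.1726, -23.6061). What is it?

Add 180° to longitude and 90° to latitude: 156.3939, 84.8274.
Field: 156.3939/20 → 7 → H, 84.8274/10 → 8 → I; chars HI.
Square: 16.3939/2 → 8, 4.8274/1 → 4; chars 84.
Subsquare: 0.3939/0.0833333 → 4 → e, 0.8274/0.0416667 → 19 → t; chars et.

HI84et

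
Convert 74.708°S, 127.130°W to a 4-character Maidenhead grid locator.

CB65

Add 180° to longitude and 90° to latitude: 52.87, 15.29.
Field: lon ⌊52.87/20⌋ = 2 → C; lat ⌊15.29/10⌋ = 1 → B.
Square: lon ⌊12.87/2⌋ = 6; lat ⌊5.29/1⌋ = 5.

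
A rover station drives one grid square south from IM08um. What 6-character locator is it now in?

IM08ul

Latitude subsquare m = 12; −1 → 11 = l.
The longitude characters are unchanged.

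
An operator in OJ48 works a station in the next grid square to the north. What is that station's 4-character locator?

OJ49

Latitude square 8; +1 → 9.
The longitude characters are unchanged.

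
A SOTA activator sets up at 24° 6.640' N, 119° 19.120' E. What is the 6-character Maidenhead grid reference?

OL94pc

Add 180° to longitude and 90° to latitude: 299.3187, 114.1107.
Field (20°×10°, letters A–R): 299.3187/20 → 14 → O, 114.1107/10 → 11 → L; chars OL.
Square (2°×1°, digits 0–9): 19.3187/2 → 9, 4.1107/1 → 4; chars 94.
Subsquare (5′×2.5′, letters a–x): 1.3187/0.0833333 → 15 → p, 0.1107/0.0416667 → 2 → c; chars pc.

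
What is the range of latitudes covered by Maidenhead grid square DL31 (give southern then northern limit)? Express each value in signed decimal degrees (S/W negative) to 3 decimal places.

Field D=3, L=11: +3·20° lon, +11·10° lat → SW at lon -120°, lat 20°.
Square 3, 1: +3·2° lon, +1·1° lat → SW at lon -114°, lat 21°.
Cell spans 2° lon × 1° lat.
south 21.000, north 22.000.

21.000, 22.000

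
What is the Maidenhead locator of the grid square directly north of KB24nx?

KB25na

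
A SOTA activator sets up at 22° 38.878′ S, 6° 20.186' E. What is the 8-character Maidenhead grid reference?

Shift to the Maidenhead origin (180°W, 90°S): lon 186.33643, lat 67.35203.
Field (20°×10°, letters A–R): lon ⌊186.33643/20⌋ = 9 → J; lat ⌊67.35203/10⌋ = 6 → G.
Square (2°×1°, digits 0–9): lon ⌊6.33643/2⌋ = 3; lat ⌊7.35203/1⌋ = 7.
Subsquare (5′×2.5′, letters a–x): lon ⌊0.33643/0.0833333⌋ = 4 → e; lat ⌊0.35203/0.0416667⌋ = 8 → i.
Extended square (30″×15″, digits 0–9): lon ⌊0.00310/0.00833333⌋ = 0; lat ⌊0.01870/0.00416667⌋ = 4.

JG37ei04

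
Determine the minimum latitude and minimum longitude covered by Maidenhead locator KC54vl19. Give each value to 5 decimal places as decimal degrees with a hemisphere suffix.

Field K=10, C=2: +10·20° lon, +2·10° lat → SW at lon 20°, lat -70°.
Square 5, 4: +5·2° lon, +4·1° lat → SW at lon 30°, lat -66°.
Subsquare v=21, l=11: +21·0.0833333° lon, +11·0.0416667° lat → SW at lon 31.75°, lat -65.5417°.
Extended square 1, 9: +1·0.00833333° lon, +9·0.00416667° lat → SW at lon 31.7583°, lat -65.5042°.
latitude 65.50417° S, longitude 31.75833° E.

65.50417° S, 31.75833° E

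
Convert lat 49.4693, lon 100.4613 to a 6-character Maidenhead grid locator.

ON09fl

Offset from 180°W / 90°S: lon 280.4613°, lat 139.4693°.
Field: lon ⌊280.4613/20⌋ = 14 → O; lat ⌊139.4693/10⌋ = 13 → N.
Square: lon ⌊0.4613/2⌋ = 0; lat ⌊9.4693/1⌋ = 9.
Subsquare: lon ⌊0.4613/0.0833333⌋ = 5 → f; lat ⌊0.4693/0.0416667⌋ = 11 → l.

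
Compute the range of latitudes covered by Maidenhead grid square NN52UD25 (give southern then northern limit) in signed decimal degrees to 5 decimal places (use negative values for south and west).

42.14583, 42.15000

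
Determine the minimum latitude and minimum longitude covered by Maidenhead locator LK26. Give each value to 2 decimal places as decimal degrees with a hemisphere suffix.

Field L=11, K=10: +11·20° lon, +10·10° lat → SW at lon 40°, lat 10°.
Square 2, 6: +2·2° lon, +6·1° lat → SW at lon 44°, lat 16°.
latitude 16.00° N, longitude 44.00° E.

16.00° N, 44.00° E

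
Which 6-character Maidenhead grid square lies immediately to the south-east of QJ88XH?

QJ98ag

Longitude subsquare x = 23; +1 → 24, wraps to 0 = a, carry into square.
Longitude square 8; +1 → 9.
Latitude subsquare h = 7; −1 → 6 = g.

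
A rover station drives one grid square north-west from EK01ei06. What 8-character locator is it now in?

EK01di97

Longitude extended square 0; −1 → -1, wraps to 9, carry into subsquare.
Longitude subsquare e = 4; −1 → 3 = d.
Latitude extended square 6; +1 → 7.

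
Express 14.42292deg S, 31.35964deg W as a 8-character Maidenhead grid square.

HH45hn68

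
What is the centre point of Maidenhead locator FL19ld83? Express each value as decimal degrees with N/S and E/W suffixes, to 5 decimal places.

29.13958° N, 77.01250° W

Field F=5, L=11: +5·20° lon, +11·10° lat → SW at lon -80°, lat 20°.
Square 1, 9: +1·2° lon, +9·1° lat → SW at lon -78°, lat 29°.
Subsquare l=11, d=3: +11·0.0833333° lon, +3·0.0416667° lat → SW at lon -77.0833°, lat 29.125°.
Extended square 8, 3: +8·0.00833333° lon, +3·0.00416667° lat → SW at lon -77.0167°, lat 29.1375°.
Cell spans 0.00833333° lon × 0.00416667° lat. Centre is SW corner plus half of each.
latitude 29.13958° N, longitude 77.01250° W.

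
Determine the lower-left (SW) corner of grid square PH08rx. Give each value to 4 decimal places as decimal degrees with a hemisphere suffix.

11.0417° S, 121.4167° E

Field P=15, H=7: +15·20° lon, +7·10° lat → SW at lon 120°, lat -20°.
Square 0, 8: +0·2° lon, +8·1° lat → SW at lon 120°, lat -12°.
Subsquare r=17, x=23: +17·0.0833333° lon, +23·0.0416667° lat → SW at lon 121.417°, lat -11.0417°.
latitude 11.0417° S, longitude 121.4167° E.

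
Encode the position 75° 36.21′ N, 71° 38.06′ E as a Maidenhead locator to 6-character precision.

Shift to the Maidenhead origin (180°W, 90°S): lon 251.6343, lat 165.6035.
Field (20°×10°, letters A–R): lon ⌊251.6343/20⌋ = 12 → M; lat ⌊165.6035/10⌋ = 16 → Q.
Square (2°×1°, digits 0–9): lon ⌊11.6343/2⌋ = 5; lat ⌊5.6035/1⌋ = 5.
Subsquare (5′×2.5′, letters a–x): lon ⌊1.6343/0.0833333⌋ = 19 → t; lat ⌊0.6035/0.0416667⌋ = 14 → o.

MQ55to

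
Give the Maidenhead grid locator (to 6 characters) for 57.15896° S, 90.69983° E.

Add 180° to longitude and 90° to latitude: 270.6998, 32.8410.
Field: lon ⌊270.6998/20⌋ = 13 → N; lat ⌊32.8410/10⌋ = 3 → D.
Square: lon ⌊10.6998/2⌋ = 5; lat ⌊2.8410/1⌋ = 2.
Subsquare: lon ⌊0.6998/0.0833333⌋ = 8 → i; lat ⌊0.8410/0.0416667⌋ = 20 → u.

ND52iu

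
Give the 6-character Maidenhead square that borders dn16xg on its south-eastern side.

DN26af

Longitude subsquare x = 23; +1 → 24, wraps to 0 = a, carry into square.
Longitude square 1; +1 → 2.
Latitude subsquare g = 6; −1 → 5 = f.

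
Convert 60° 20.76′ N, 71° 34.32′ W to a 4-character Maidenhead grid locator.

FP40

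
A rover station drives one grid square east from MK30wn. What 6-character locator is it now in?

MK30xn

Longitude subsquare w = 22; +1 → 23 = x.
The latitude characters are unchanged.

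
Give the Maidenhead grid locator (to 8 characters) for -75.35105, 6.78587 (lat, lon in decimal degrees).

Offset from 180°W / 90°S: lon 186.78587°, lat 14.64895°.
Field: 186.78587/20 → 9 → J, 14.64895/10 → 1 → B; chars JB.
Square: 6.78587/2 → 3, 4.64895/1 → 4; chars 34.
Subsquare: 0.78587/0.0833333 → 9 → j, 0.64895/0.0416667 → 15 → p; chars jp.
Extended square: 0.03587/0.00833333 → 4, 0.02395/0.00416667 → 5; chars 45.

JB34jp45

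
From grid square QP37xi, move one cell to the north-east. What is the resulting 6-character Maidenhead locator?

QP47aj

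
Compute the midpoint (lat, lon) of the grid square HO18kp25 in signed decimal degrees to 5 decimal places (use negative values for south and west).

58.64792, -37.14583

Field H=7, O=14: +7·20° lon, +14·10° lat → SW at lon -40°, lat 50°.
Square 1, 8: +1·2° lon, +8·1° lat → SW at lon -38°, lat 58°.
Subsquare k=10, p=15: +10·0.0833333° lon, +15·0.0416667° lat → SW at lon -37.1667°, lat 58.625°.
Extended square 2, 5: +2·0.00833333° lon, +5·0.00416667° lat → SW at lon -37.15°, lat 58.6458°.
Cell spans 0.00833333° lon × 0.00416667° lat. Centre is SW corner plus half of each.
latitude 58.64792, longitude -37.14583.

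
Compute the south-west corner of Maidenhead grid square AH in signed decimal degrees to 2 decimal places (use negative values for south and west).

Field A=0, H=7: +0·20° lon, +7·10° lat → SW at lon -180°, lat -20°.
latitude -20.00, longitude -180.00.

-20.00, -180.00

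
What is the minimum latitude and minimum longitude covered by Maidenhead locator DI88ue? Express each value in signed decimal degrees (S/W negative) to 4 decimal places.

-1.8333, -102.3333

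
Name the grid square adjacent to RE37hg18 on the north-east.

Longitude extended square 1; +1 → 2.
Latitude extended square 8; +1 → 9.

RE37hg29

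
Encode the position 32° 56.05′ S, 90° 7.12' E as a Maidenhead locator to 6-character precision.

Shift to the Maidenhead origin (180°W, 90°S): lon 270.1187, lat 57.0658.
Field: lon ⌊270.1187/20⌋ = 13 → N; lat ⌊57.0658/10⌋ = 5 → F.
Square: lon ⌊10.1187/2⌋ = 5; lat ⌊7.0658/1⌋ = 7.
Subsquare: lon ⌊0.1187/0.0833333⌋ = 1 → b; lat ⌊0.0658/0.0416667⌋ = 1 → b.

NF57bb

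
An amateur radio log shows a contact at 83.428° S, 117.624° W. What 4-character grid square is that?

Add 180° to longitude and 90° to latitude: 62.38, 6.57.
Field: 62.38/20 → 3 → D, 6.57/10 → 0 → A; chars DA.
Square: 2.38/2 → 1, 6.57/1 → 6; chars 16.

DA16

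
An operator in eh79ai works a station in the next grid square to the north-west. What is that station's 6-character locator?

EH69xj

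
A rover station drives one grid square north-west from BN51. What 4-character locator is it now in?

BN42

Longitude square 5; −1 → 4.
Latitude square 1; +1 → 2.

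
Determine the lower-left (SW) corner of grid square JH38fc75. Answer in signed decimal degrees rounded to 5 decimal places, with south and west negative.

Field J=9, H=7: +9·20° lon, +7·10° lat → SW at lon 0°, lat -20°.
Square 3, 8: +3·2° lon, +8·1° lat → SW at lon 6°, lat -12°.
Subsquare f=5, c=2: +5·0.0833333° lon, +2·0.0416667° lat → SW at lon 6.41667°, lat -11.9167°.
Extended square 7, 5: +7·0.00833333° lon, +5·0.00416667° lat → SW at lon 6.475°, lat -11.8958°.
latitude -11.89583, longitude 6.47500.

-11.89583, 6.47500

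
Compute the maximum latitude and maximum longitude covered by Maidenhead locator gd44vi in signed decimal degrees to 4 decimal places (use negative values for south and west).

Field G=6, D=3: +6·20° lon, +3·10° lat → SW at lon -60°, lat -60°.
Square 4, 4: +4·2° lon, +4·1° lat → SW at lon -52°, lat -56°.
Subsquare v=21, i=8: +21·0.0833333° lon, +8·0.0416667° lat → SW at lon -50.25°, lat -55.6667°.
Cell spans 0.0833333° lon × 0.0416667° lat. NE corner is SW corner plus one full cell.
latitude -55.6250, longitude -50.1667.

-55.6250, -50.1667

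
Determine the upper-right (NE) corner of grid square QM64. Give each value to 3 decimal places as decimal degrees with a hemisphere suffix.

35.000° N, 154.000° E

Field Q=16, M=12: +16·20° lon, +12·10° lat → SW at lon 140°, lat 30°.
Square 6, 4: +6·2° lon, +4·1° lat → SW at lon 152°, lat 34°.
Cell spans 2° lon × 1° lat. NE corner is SW corner plus one full cell.
latitude 35.000° N, longitude 154.000° E.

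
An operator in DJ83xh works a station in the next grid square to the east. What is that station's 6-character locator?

DJ93ah

Longitude subsquare x = 23; +1 → 24, wraps to 0 = a, carry into square.
Longitude square 8; +1 → 9.
The latitude characters are unchanged.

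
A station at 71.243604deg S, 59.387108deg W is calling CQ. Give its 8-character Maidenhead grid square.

Add 180° to longitude and 90° to latitude: 120.61289, 18.75640.
Field: lon ⌊120.61289/20⌋ = 6 → G; lat ⌊18.75640/10⌋ = 1 → B.
Square: lon ⌊0.61289/2⌋ = 0; lat ⌊8.75640/1⌋ = 8.
Subsquare: lon ⌊0.61289/0.0833333⌋ = 7 → h; lat ⌊0.75640/0.0416667⌋ = 18 → s.
Extended square: lon ⌊0.02956/0.00833333⌋ = 3; lat ⌊0.00640/0.00416667⌋ = 1.

GB08hs31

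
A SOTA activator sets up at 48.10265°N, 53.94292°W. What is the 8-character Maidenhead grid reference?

GN38ac64

Shift to the Maidenhead origin (180°W, 90°S): lon 126.05708, lat 138.10265.
Field: 126.05708/20 → 6 → G, 138.10265/10 → 13 → N; chars GN.
Square: 6.05708/2 → 3, 8.10265/1 → 8; chars 38.
Subsquare: 0.05708/0.0833333 → 0 → a, 0.10265/0.0416667 → 2 → c; chars ac.
Extended square: 0.05708/0.00833333 → 6, 0.01932/0.00416667 → 4; chars 64.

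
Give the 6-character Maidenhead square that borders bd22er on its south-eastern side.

BD22fq

Longitude subsquare e = 4; +1 → 5 = f.
Latitude subsquare r = 17; −1 → 16 = q.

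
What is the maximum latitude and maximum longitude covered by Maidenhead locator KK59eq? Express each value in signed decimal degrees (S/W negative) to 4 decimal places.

Field K=10, K=10: +10·20° lon, +10·10° lat → SW at lon 20°, lat 10°.
Square 5, 9: +5·2° lon, +9·1° lat → SW at lon 30°, lat 19°.
Subsquare e=4, q=16: +4·0.0833333° lon, +16·0.0416667° lat → SW at lon 30.3333°, lat 19.6667°.
Cell spans 0.0833333° lon × 0.0416667° lat. NE corner is SW corner plus one full cell.
latitude 19.7083, longitude 30.4167.

19.7083, 30.4167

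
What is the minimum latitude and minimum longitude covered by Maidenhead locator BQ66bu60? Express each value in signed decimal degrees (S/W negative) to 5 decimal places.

76.83333, -147.86667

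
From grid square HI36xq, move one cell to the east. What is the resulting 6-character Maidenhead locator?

HI46aq

Longitude subsquare x = 23; +1 → 24, wraps to 0 = a, carry into square.
Longitude square 3; +1 → 4.
The latitude characters are unchanged.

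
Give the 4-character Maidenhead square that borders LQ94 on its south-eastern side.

MQ03

Longitude square 9; +1 → 10, wraps to 0, carry into field.
Longitude field L = 11; +1 → 12 = M.
Latitude square 4; −1 → 3.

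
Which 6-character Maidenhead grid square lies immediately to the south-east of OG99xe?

Longitude subsquare x = 23; +1 → 24, wraps to 0 = a, carry into square.
Longitude square 9; +1 → 10, wraps to 0, carry into field.
Longitude field O = 14; +1 → 15 = P.
Latitude subsquare e = 4; −1 → 3 = d.

PG09ad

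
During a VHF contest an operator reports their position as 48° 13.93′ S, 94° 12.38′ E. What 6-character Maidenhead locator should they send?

NE71cs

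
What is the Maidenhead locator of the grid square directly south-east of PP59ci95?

Longitude extended square 9; +1 → 10, wraps to 0, carry into subsquare.
Longitude subsquare c = 2; +1 → 3 = d.
Latitude extended square 5; −1 → 4.

PP59di04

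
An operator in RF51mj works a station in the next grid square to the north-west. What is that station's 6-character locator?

RF51lk

Longitude subsquare m = 12; −1 → 11 = l.
Latitude subsquare j = 9; +1 → 10 = k.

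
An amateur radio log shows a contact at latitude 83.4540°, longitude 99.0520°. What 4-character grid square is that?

Add 180° to longitude and 90° to latitude: 279.05, 173.45.
Field (20°×10°, letters A–R): lon ⌊279.05/20⌋ = 13 → N; lat ⌊173.45/10⌋ = 17 → R.
Square (2°×1°, digits 0–9): lon ⌊19.05/2⌋ = 9; lat ⌊3.45/1⌋ = 3.

NR93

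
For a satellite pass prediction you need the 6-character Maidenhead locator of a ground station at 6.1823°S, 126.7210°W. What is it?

Add 180° to longitude and 90° to latitude: 53.2790, 83.8177.
Field (20°×10°, letters A–R): 53.2790/20 → 2 → C, 83.8177/10 → 8 → I; chars CI.
Square (2°×1°, digits 0–9): 13.2790/2 → 6, 3.8177/1 → 3; chars 63.
Subsquare (5′×2.5′, letters a–x): 1.2790/0.0833333 → 15 → p, 0.8177/0.0416667 → 19 → t; chars pt.

CI63pt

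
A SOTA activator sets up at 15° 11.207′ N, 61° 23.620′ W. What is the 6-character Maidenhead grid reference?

Add 180° to longitude and 90° to latitude: 118.6063, 105.1868.
Field: 118.6063/20 → 5 → F, 105.1868/10 → 10 → K; chars FK.
Square: 18.6063/2 → 9, 5.1868/1 → 5; chars 95.
Subsquare: 0.6063/0.0833333 → 7 → h, 0.1868/0.0416667 → 4 → e; chars he.

FK95he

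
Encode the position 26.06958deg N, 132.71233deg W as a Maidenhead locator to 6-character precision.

CL36pb

Offset from 180°W / 90°S: lon 47.2877°, lat 116.0696°.
Field: 47.2877/20 → 2 → C, 116.0696/10 → 11 → L; chars CL.
Square: 7.2877/2 → 3, 6.0696/1 → 6; chars 36.
Subsquare: 1.2877/0.0833333 → 15 → p, 0.0696/0.0416667 → 1 → b; chars pb.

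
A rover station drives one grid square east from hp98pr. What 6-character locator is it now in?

Longitude subsquare p = 15; +1 → 16 = q.
The latitude characters are unchanged.

HP98qr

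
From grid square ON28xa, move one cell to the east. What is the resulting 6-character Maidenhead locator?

Longitude subsquare x = 23; +1 → 24, wraps to 0 = a, carry into square.
Longitude square 2; +1 → 3.
The latitude characters are unchanged.

ON38aa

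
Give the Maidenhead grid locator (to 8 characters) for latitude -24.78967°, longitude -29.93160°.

Shift to the Maidenhead origin (180°W, 90°S): lon 150.06840, lat 65.21033.
Field: 150.06840/20 → 7 → H, 65.21033/10 → 6 → G; chars HG.
Square: 10.06840/2 → 5, 5.21033/1 → 5; chars 55.
Subsquare: 0.06840/0.0833333 → 0 → a, 0.21033/0.0416667 → 5 → f; chars af.
Extended square: 0.06840/0.00833333 → 8, 0.00200/0.00416667 → 0; chars 80.

HG55af80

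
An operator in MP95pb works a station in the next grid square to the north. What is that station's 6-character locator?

MP95pc

Latitude subsquare b = 1; +1 → 2 = c.
The longitude characters are unchanged.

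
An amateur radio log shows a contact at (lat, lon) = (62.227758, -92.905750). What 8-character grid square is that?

EP32nf14

Shift to the Maidenhead origin (180°W, 90°S): lon 87.09425, lat 152.22776.
Field: 87.09425/20 → 4 → E, 152.22776/10 → 15 → P; chars EP.
Square: 7.09425/2 → 3, 2.22776/1 → 2; chars 32.
Subsquare: 1.09425/0.0833333 → 13 → n, 0.22776/0.0416667 → 5 → f; chars nf.
Extended square: 0.01092/0.00833333 → 1, 0.01942/0.00416667 → 4; chars 14.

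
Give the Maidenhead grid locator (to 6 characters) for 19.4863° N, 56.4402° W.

GK19sl

Offset from 180°W / 90°S: lon 123.5598°, lat 109.4863°.
Field: 123.5598/20 → 6 → G, 109.4863/10 → 10 → K; chars GK.
Square: 3.5598/2 → 1, 9.4863/1 → 9; chars 19.
Subsquare: 1.5598/0.0833333 → 18 → s, 0.4863/0.0416667 → 11 → l; chars sl.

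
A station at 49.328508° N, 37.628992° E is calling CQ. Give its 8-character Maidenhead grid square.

KN89th58

Add 180° to longitude and 90° to latitude: 217.62899, 139.32851.
Field (20°×10°, letters A–R): lon ⌊217.62899/20⌋ = 10 → K; lat ⌊139.32851/10⌋ = 13 → N.
Square (2°×1°, digits 0–9): lon ⌊17.62899/2⌋ = 8; lat ⌊9.32851/1⌋ = 9.
Subsquare (5′×2.5′, letters a–x): lon ⌊1.62899/0.0833333⌋ = 19 → t; lat ⌊0.32851/0.0416667⌋ = 7 → h.
Extended square (30″×15″, digits 0–9): lon ⌊0.04566/0.00833333⌋ = 5; lat ⌊0.03684/0.00416667⌋ = 8.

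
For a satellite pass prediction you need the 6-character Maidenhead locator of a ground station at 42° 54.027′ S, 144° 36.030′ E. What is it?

Shift to the Maidenhead origin (180°W, 90°S): lon 324.6005, lat 47.0996.
Field (20°×10°, letters A–R): 324.6005/20 → 16 → Q, 47.0996/10 → 4 → E; chars QE.
Square (2°×1°, digits 0–9): 4.6005/2 → 2, 7.0996/1 → 7; chars 27.
Subsquare (5′×2.5′, letters a–x): 0.6005/0.0833333 → 7 → h, 0.0996/0.0416667 → 2 → c; chars hc.

QE27hc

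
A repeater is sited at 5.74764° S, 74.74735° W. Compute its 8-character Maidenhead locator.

FI24pg00

Shift to the Maidenhead origin (180°W, 90°S): lon 105.25265, lat 84.25236.
Field: 105.25265/20 → 5 → F, 84.25236/10 → 8 → I; chars FI.
Square: 5.25265/2 → 2, 4.25236/1 → 4; chars 24.
Subsquare: 1.25265/0.0833333 → 15 → p, 0.25236/0.0416667 → 6 → g; chars pg.
Extended square: 0.00265/0.00833333 → 0, 0.00236/0.00416667 → 0; chars 00.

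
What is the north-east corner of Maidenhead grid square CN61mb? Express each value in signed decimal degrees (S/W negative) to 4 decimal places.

41.0833, -126.9167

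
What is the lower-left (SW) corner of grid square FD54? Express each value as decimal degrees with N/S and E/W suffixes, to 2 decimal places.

Field F=5, D=3: +5·20° lon, +3·10° lat → SW at lon -80°, lat -60°.
Square 5, 4: +5·2° lon, +4·1° lat → SW at lon -70°, lat -56°.
latitude 56.00° S, longitude 70.00° W.

56.00° S, 70.00° W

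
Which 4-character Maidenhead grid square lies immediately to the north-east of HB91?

Longitude square 9; +1 → 10, wraps to 0, carry into field.
Longitude field H = 7; +1 → 8 = I.
Latitude square 1; +1 → 2.

IB02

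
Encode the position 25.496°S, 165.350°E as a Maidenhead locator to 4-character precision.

RG24

Add 180° to longitude and 90° to latitude: 345.35, 64.50.
Field: 345.35/20 → 17 → R, 64.50/10 → 6 → G; chars RG.
Square: 5.35/2 → 2, 4.50/1 → 4; chars 24.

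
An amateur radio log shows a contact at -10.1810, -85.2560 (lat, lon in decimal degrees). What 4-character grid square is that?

EH79

Shift to the Maidenhead origin (180°W, 90°S): lon 94.74, lat 79.82.
Field (20°×10°, letters A–R): lon ⌊94.74/20⌋ = 4 → E; lat ⌊79.82/10⌋ = 7 → H.
Square (2°×1°, digits 0–9): lon ⌊14.74/2⌋ = 7; lat ⌊9.82/1⌋ = 9.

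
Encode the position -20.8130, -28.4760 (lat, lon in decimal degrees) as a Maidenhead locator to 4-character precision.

HG59

Add 180° to longitude and 90° to latitude: 151.52, 69.19.
Field: 151.52/20 → 7 → H, 69.19/10 → 6 → G; chars HG.
Square: 11.52/2 → 5, 9.19/1 → 9; chars 59.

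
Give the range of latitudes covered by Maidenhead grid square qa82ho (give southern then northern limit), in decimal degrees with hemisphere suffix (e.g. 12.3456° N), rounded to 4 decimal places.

87.4167° S, 87.3750° S

Field Q=16, A=0: +16·20° lon, +0·10° lat → SW at lon 140°, lat -90°.
Square 8, 2: +8·2° lon, +2·1° lat → SW at lon 156°, lat -88°.
Subsquare h=7, o=14: +7·0.0833333° lon, +14·0.0416667° lat → SW at lon 156.583°, lat -87.4167°.
Cell spans 0.0833333° lon × 0.0416667° lat.
south 87.4167° S, north 87.3750° S.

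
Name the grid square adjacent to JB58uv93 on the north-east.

JB58vv04

Longitude extended square 9; +1 → 10, wraps to 0, carry into subsquare.
Longitude subsquare u = 20; +1 → 21 = v.
Latitude extended square 3; +1 → 4.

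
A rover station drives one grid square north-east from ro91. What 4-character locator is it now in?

AO02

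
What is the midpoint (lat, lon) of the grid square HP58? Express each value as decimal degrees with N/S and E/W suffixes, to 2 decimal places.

Field H=7, P=15: +7·20° lon, +15·10° lat → SW at lon -40°, lat 60°.
Square 5, 8: +5·2° lon, +8·1° lat → SW at lon -30°, lat 68°.
Cell spans 2° lon × 1° lat. Centre is SW corner plus half of each.
latitude 68.50° N, longitude 29.00° W.

68.50° N, 29.00° W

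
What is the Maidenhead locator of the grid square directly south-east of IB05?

IB14

Longitude square 0; +1 → 1.
Latitude square 5; −1 → 4.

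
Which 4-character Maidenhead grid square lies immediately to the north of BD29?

BE20

Latitude square 9; +1 → 10, wraps to 0, carry into field.
Latitude field D = 3; +1 → 4 = E.
The longitude characters are unchanged.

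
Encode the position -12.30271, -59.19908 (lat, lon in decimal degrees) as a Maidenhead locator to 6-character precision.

GH07jq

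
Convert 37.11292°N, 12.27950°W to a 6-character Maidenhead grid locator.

Offset from 180°W / 90°S: lon 167.7205°, lat 127.1129°.
Field: 167.7205/20 → 8 → I, 127.1129/10 → 12 → M; chars IM.
Square: 7.7205/2 → 3, 7.1129/1 → 7; chars 37.
Subsquare: 1.7205/0.0833333 → 20 → u, 0.1129/0.0416667 → 2 → c; chars uc.

IM37uc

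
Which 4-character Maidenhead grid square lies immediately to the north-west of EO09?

Longitude square 0; −1 → -1, wraps to 9, carry into field.
Longitude field E = 4; −1 → 3 = D.
Latitude square 9; +1 → 10, wraps to 0, carry into field.
Latitude field O = 14; +1 → 15 = P.

DP90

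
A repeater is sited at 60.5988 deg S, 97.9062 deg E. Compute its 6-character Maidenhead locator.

NC89wj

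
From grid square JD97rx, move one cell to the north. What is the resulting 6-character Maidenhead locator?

Latitude subsquare x = 23; +1 → 24, wraps to 0 = a, carry into square.
Latitude square 7; +1 → 8.
The longitude characters are unchanged.

JD98ra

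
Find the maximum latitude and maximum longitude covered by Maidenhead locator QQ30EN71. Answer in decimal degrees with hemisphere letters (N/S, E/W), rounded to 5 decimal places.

70.55000° N, 146.40000° E

Field Q=16, Q=16: +16·20° lon, +16·10° lat → SW at lon 140°, lat 70°.
Square 3, 0: +3·2° lon, +0·1° lat → SW at lon 146°, lat 70°.
Subsquare e=4, n=13: +4·0.0833333° lon, +13·0.0416667° lat → SW at lon 146.333°, lat 70.5417°.
Extended square 7, 1: +7·0.00833333° lon, +1·0.00416667° lat → SW at lon 146.392°, lat 70.5458°.
Cell spans 0.00833333° lon × 0.00416667° lat. NE corner is SW corner plus one full cell.
latitude 70.55000° N, longitude 146.40000° E.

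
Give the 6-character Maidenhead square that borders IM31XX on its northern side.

IM32xa

Latitude subsquare x = 23; +1 → 24, wraps to 0 = a, carry into square.
Latitude square 1; +1 → 2.
The longitude characters are unchanged.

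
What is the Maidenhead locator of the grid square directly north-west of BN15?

Longitude square 1; −1 → 0.
Latitude square 5; +1 → 6.

BN06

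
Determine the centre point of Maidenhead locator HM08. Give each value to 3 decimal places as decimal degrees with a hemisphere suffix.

38.500° N, 39.000° W

Field H=7, M=12: +7·20° lon, +12·10° lat → SW at lon -40°, lat 30°.
Square 0, 8: +0·2° lon, +8·1° lat → SW at lon -40°, lat 38°.
Cell spans 2° lon × 1° lat. Centre is SW corner plus half of each.
latitude 38.500° N, longitude 39.000° W.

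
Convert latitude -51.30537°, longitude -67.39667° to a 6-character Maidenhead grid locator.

FD68hq

Offset from 180°W / 90°S: lon 112.6033°, lat 38.6946°.
Field: 112.6033/20 → 5 → F, 38.6946/10 → 3 → D; chars FD.
Square: 12.6033/2 → 6, 8.6946/1 → 8; chars 68.
Subsquare: 0.6033/0.0833333 → 7 → h, 0.6946/0.0416667 → 16 → q; chars hq.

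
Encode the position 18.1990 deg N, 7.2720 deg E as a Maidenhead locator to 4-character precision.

JK38

Add 180° to longitude and 90° to latitude: 187.27, 108.20.
Field: 187.27/20 → 9 → J, 108.20/10 → 10 → K; chars JK.
Square: 7.27/2 → 3, 8.20/1 → 8; chars 38.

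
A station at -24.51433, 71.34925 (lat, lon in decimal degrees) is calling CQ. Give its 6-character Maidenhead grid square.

MG55ql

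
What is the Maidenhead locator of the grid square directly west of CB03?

Longitude square 0; −1 → -1, wraps to 9, carry into field.
Longitude field C = 2; −1 → 1 = B.
The latitude characters are unchanged.

BB93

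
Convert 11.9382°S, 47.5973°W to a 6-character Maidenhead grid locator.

GH68eb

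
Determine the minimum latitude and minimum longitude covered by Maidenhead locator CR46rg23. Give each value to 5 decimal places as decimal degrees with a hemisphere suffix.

86.26250° N, 130.56667° W

Field C=2, R=17: +2·20° lon, +17·10° lat → SW at lon -140°, lat 80°.
Square 4, 6: +4·2° lon, +6·1° lat → SW at lon -132°, lat 86°.
Subsquare r=17, g=6: +17·0.0833333° lon, +6·0.0416667° lat → SW at lon -130.583°, lat 86.25°.
Extended square 2, 3: +2·0.00833333° lon, +3·0.00416667° lat → SW at lon -130.567°, lat 86.2625°.
latitude 86.26250° N, longitude 130.56667° W.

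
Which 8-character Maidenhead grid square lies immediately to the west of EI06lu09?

EI06ku99

Longitude extended square 0; −1 → -1, wraps to 9, carry into subsquare.
Longitude subsquare l = 11; −1 → 10 = k.
The latitude characters are unchanged.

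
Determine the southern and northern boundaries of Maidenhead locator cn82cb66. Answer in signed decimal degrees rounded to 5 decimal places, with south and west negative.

Field C=2, N=13: +2·20° lon, +13·10° lat → SW at lon -140°, lat 40°.
Square 8, 2: +8·2° lon, +2·1° lat → SW at lon -124°, lat 42°.
Subsquare c=2, b=1: +2·0.0833333° lon, +1·0.0416667° lat → SW at lon -123.833°, lat 42.0417°.
Extended square 6, 6: +6·0.00833333° lon, +6·0.00416667° lat → SW at lon -123.783°, lat 42.0667°.
Cell spans 0.00833333° lon × 0.00416667° lat.
south 42.06667, north 42.07083.

42.06667, 42.07083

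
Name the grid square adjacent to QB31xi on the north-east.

QB41aj

Longitude subsquare x = 23; +1 → 24, wraps to 0 = a, carry into square.
Longitude square 3; +1 → 4.
Latitude subsquare i = 8; +1 → 9 = j.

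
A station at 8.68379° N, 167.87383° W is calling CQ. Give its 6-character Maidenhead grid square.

AJ68bq

Shift to the Maidenhead origin (180°W, 90°S): lon 12.1262, lat 98.6838.
Field (20°×10°, letters A–R): lon ⌊12.1262/20⌋ = 0 → A; lat ⌊98.6838/10⌋ = 9 → J.
Square (2°×1°, digits 0–9): lon ⌊12.1262/2⌋ = 6; lat ⌊8.6838/1⌋ = 8.
Subsquare (5′×2.5′, letters a–x): lon ⌊0.1262/0.0833333⌋ = 1 → b; lat ⌊0.6838/0.0416667⌋ = 16 → q.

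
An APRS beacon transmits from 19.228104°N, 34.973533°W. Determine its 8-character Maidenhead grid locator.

HK29mf34

Add 180° to longitude and 90° to latitude: 145.02647, 109.22810.
Field (20°×10°, letters A–R): lon ⌊145.02647/20⌋ = 7 → H; lat ⌊109.22810/10⌋ = 10 → K.
Square (2°×1°, digits 0–9): lon ⌊5.02647/2⌋ = 2; lat ⌊9.22810/1⌋ = 9.
Subsquare (5′×2.5′, letters a–x): lon ⌊1.02647/0.0833333⌋ = 12 → m; lat ⌊0.22810/0.0416667⌋ = 5 → f.
Extended square (30″×15″, digits 0–9): lon ⌊0.02647/0.00833333⌋ = 3; lat ⌊0.01977/0.00416667⌋ = 4.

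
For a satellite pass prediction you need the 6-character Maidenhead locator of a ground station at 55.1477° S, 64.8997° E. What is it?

MD24ku

Add 180° to longitude and 90° to latitude: 244.8997, 34.8523.
Field: 244.8997/20 → 12 → M, 34.8523/10 → 3 → D; chars MD.
Square: 4.8997/2 → 2, 4.8523/1 → 4; chars 24.
Subsquare: 0.8997/0.0833333 → 10 → k, 0.8523/0.0416667 → 20 → u; chars ku.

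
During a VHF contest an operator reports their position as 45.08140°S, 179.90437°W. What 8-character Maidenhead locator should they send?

AE04bw10

Offset from 180°W / 90°S: lon 0.09563°, lat 44.91860°.
Field: 0.09563/20 → 0 → A, 44.91860/10 → 4 → E; chars AE.
Square: 0.09563/2 → 0, 4.91860/1 → 4; chars 04.
Subsquare: 0.09563/0.0833333 → 1 → b, 0.91860/0.0416667 → 22 → w; chars bw.
Extended square: 0.01230/0.00833333 → 1, 0.00193/0.00416667 → 0; chars 10.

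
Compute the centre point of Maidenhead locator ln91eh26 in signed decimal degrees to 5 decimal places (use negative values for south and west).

Field L=11, N=13: +11·20° lon, +13·10° lat → SW at lon 40°, lat 40°.
Square 9, 1: +9·2° lon, +1·1° lat → SW at lon 58°, lat 41°.
Subsquare e=4, h=7: +4·0.0833333° lon, +7·0.0416667° lat → SW at lon 58.3333°, lat 41.2917°.
Extended square 2, 6: +2·0.00833333° lon, +6·0.00416667° lat → SW at lon 58.35°, lat 41.3167°.
Cell spans 0.00833333° lon × 0.00416667° lat. Centre is SW corner plus half of each.
latitude 41.31875, longitude 58.35417.

41.31875, 58.35417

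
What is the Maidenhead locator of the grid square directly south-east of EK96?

FK05

Longitude square 9; +1 → 10, wraps to 0, carry into field.
Longitude field E = 4; +1 → 5 = F.
Latitude square 6; −1 → 5.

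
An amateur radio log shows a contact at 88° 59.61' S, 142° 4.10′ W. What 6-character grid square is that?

BA81xa

Offset from 180°W / 90°S: lon 37.9317°, lat 1.0065°.
Field: 37.9317/20 → 1 → B, 1.0065/10 → 0 → A; chars BA.
Square: 17.9317/2 → 8, 1.0065/1 → 1; chars 81.
Subsquare: 1.9317/0.0833333 → 23 → x, 0.0065/0.0416667 → 0 → a; chars xa.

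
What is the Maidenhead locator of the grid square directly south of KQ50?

Latitude square 0; −1 → -1, wraps to 9, carry into field.
Latitude field Q = 16; −1 → 15 = P.
The longitude characters are unchanged.

KP59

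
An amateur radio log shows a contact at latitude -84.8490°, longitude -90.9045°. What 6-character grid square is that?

EA45nd

Offset from 180°W / 90°S: lon 89.0955°, lat 5.1510°.
Field (20°×10°, letters A–R): lon ⌊89.0955/20⌋ = 4 → E; lat ⌊5.1510/10⌋ = 0 → A.
Square (2°×1°, digits 0–9): lon ⌊9.0955/2⌋ = 4; lat ⌊5.1510/1⌋ = 5.
Subsquare (5′×2.5′, letters a–x): lon ⌊1.0955/0.0833333⌋ = 13 → n; lat ⌊0.1510/0.0416667⌋ = 3 → d.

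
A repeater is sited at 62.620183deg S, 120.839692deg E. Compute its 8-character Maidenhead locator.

PC07kj01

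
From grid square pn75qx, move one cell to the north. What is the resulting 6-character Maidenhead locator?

PN76qa

Latitude subsquare x = 23; +1 → 24, wraps to 0 = a, carry into square.
Latitude square 5; +1 → 6.
The longitude characters are unchanged.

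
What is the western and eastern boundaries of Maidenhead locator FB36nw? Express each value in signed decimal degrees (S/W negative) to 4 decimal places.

-72.9167, -72.8333

Field F=5, B=1: +5·20° lon, +1·10° lat → SW at lon -80°, lat -80°.
Square 3, 6: +3·2° lon, +6·1° lat → SW at lon -74°, lat -74°.
Subsquare n=13, w=22: +13·0.0833333° lon, +22·0.0416667° lat → SW at lon -72.9167°, lat -73.0833°.
Cell spans 0.0833333° lon × 0.0416667° lat.
west -72.9167, east -72.8333.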